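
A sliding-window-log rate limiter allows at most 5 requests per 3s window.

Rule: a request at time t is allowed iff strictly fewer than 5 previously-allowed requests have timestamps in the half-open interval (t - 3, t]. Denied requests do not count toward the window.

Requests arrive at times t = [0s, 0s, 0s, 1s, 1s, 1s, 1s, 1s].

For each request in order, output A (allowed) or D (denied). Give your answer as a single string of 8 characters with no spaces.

Tracking allowed requests in the window:
  req#1 t=0s: ALLOW
  req#2 t=0s: ALLOW
  req#3 t=0s: ALLOW
  req#4 t=1s: ALLOW
  req#5 t=1s: ALLOW
  req#6 t=1s: DENY
  req#7 t=1s: DENY
  req#8 t=1s: DENY

Answer: AAAAADDD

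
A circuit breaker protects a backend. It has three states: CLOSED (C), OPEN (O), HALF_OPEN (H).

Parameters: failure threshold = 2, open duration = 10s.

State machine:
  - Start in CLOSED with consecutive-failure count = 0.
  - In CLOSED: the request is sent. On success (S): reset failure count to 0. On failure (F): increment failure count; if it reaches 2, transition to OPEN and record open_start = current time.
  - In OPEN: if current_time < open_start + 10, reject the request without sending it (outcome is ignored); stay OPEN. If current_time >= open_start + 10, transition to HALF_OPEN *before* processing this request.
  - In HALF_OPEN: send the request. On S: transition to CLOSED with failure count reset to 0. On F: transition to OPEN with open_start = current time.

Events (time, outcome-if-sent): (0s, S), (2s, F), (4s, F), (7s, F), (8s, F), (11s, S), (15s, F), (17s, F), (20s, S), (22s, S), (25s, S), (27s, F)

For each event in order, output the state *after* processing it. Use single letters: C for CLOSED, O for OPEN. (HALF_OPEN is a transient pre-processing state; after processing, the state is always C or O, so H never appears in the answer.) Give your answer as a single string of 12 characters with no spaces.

Answer: CCOOOOOOOOCC

Derivation:
State after each event:
  event#1 t=0s outcome=S: state=CLOSED
  event#2 t=2s outcome=F: state=CLOSED
  event#3 t=4s outcome=F: state=OPEN
  event#4 t=7s outcome=F: state=OPEN
  event#5 t=8s outcome=F: state=OPEN
  event#6 t=11s outcome=S: state=OPEN
  event#7 t=15s outcome=F: state=OPEN
  event#8 t=17s outcome=F: state=OPEN
  event#9 t=20s outcome=S: state=OPEN
  event#10 t=22s outcome=S: state=OPEN
  event#11 t=25s outcome=S: state=CLOSED
  event#12 t=27s outcome=F: state=CLOSED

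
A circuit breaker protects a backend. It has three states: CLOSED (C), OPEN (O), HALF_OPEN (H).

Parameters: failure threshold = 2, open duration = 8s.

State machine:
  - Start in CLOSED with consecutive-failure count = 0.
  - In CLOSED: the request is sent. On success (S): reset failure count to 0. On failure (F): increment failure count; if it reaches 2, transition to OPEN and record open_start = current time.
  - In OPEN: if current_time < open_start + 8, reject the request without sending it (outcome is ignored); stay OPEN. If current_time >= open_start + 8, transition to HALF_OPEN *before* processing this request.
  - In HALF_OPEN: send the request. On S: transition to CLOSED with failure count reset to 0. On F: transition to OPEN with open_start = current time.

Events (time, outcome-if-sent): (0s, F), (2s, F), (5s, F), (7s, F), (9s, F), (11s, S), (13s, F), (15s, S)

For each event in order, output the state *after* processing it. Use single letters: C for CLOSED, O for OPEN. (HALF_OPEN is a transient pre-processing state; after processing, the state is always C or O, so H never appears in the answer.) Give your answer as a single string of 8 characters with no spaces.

State after each event:
  event#1 t=0s outcome=F: state=CLOSED
  event#2 t=2s outcome=F: state=OPEN
  event#3 t=5s outcome=F: state=OPEN
  event#4 t=7s outcome=F: state=OPEN
  event#5 t=9s outcome=F: state=OPEN
  event#6 t=11s outcome=S: state=CLOSED
  event#7 t=13s outcome=F: state=CLOSED
  event#8 t=15s outcome=S: state=CLOSED

Answer: COOOOCCC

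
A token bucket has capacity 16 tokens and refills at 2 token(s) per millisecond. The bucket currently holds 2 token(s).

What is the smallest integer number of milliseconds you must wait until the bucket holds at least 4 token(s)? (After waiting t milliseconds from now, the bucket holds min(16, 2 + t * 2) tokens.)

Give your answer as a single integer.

Answer: 1

Derivation:
Need 2 + t * 2 >= 4, so t >= 2/2.
Smallest integer t = ceil(2/2) = 1.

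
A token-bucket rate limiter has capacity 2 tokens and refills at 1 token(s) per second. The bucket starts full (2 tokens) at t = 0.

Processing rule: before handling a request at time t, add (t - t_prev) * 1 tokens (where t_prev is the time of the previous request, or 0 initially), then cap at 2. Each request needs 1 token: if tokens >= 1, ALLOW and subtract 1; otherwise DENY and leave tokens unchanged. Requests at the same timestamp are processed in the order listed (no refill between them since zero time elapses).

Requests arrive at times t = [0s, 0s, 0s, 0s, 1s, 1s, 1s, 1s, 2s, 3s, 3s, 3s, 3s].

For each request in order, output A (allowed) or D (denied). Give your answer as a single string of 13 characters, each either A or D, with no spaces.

Simulating step by step:
  req#1 t=0s: ALLOW
  req#2 t=0s: ALLOW
  req#3 t=0s: DENY
  req#4 t=0s: DENY
  req#5 t=1s: ALLOW
  req#6 t=1s: DENY
  req#7 t=1s: DENY
  req#8 t=1s: DENY
  req#9 t=2s: ALLOW
  req#10 t=3s: ALLOW
  req#11 t=3s: DENY
  req#12 t=3s: DENY
  req#13 t=3s: DENY

Answer: AADDADDDAADDD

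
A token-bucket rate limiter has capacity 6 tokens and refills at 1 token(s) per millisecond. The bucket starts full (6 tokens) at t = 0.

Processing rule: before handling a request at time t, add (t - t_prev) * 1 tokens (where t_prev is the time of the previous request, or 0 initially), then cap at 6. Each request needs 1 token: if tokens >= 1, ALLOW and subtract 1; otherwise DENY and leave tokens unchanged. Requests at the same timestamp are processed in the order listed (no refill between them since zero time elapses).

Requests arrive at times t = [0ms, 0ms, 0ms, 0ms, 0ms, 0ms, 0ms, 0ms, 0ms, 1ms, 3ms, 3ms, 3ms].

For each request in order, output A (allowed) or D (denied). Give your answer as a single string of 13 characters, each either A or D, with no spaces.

Answer: AAAAAADDDAAAD

Derivation:
Simulating step by step:
  req#1 t=0ms: ALLOW
  req#2 t=0ms: ALLOW
  req#3 t=0ms: ALLOW
  req#4 t=0ms: ALLOW
  req#5 t=0ms: ALLOW
  req#6 t=0ms: ALLOW
  req#7 t=0ms: DENY
  req#8 t=0ms: DENY
  req#9 t=0ms: DENY
  req#10 t=1ms: ALLOW
  req#11 t=3ms: ALLOW
  req#12 t=3ms: ALLOW
  req#13 t=3ms: DENY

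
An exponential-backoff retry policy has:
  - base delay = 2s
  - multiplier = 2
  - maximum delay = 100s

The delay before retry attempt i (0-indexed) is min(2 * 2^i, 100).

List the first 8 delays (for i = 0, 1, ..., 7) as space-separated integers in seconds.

Answer: 2 4 8 16 32 64 100 100

Derivation:
Computing each delay:
  i=0: min(2*2^0, 100) = 2
  i=1: min(2*2^1, 100) = 4
  i=2: min(2*2^2, 100) = 8
  i=3: min(2*2^3, 100) = 16
  i=4: min(2*2^4, 100) = 32
  i=5: min(2*2^5, 100) = 64
  i=6: min(2*2^6, 100) = 100
  i=7: min(2*2^7, 100) = 100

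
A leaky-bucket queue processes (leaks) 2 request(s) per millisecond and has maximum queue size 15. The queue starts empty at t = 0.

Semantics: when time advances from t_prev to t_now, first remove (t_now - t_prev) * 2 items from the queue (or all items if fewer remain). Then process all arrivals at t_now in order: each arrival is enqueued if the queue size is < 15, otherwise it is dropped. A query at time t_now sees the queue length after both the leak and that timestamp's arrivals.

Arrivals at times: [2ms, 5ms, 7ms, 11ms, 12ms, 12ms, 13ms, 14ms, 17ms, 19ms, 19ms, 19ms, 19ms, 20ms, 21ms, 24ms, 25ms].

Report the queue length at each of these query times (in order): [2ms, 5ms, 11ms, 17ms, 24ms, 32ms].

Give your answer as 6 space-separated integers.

Queue lengths at query times:
  query t=2ms: backlog = 1
  query t=5ms: backlog = 1
  query t=11ms: backlog = 1
  query t=17ms: backlog = 1
  query t=24ms: backlog = 1
  query t=32ms: backlog = 0

Answer: 1 1 1 1 1 0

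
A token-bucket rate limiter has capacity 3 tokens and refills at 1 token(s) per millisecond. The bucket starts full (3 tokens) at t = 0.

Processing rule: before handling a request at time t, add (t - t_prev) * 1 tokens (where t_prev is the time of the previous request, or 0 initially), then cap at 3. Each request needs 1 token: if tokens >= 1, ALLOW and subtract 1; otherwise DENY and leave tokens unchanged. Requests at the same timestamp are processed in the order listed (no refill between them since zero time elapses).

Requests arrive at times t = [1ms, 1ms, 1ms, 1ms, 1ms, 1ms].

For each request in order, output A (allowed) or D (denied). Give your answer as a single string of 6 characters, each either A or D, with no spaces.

Answer: AAADDD

Derivation:
Simulating step by step:
  req#1 t=1ms: ALLOW
  req#2 t=1ms: ALLOW
  req#3 t=1ms: ALLOW
  req#4 t=1ms: DENY
  req#5 t=1ms: DENY
  req#6 t=1ms: DENY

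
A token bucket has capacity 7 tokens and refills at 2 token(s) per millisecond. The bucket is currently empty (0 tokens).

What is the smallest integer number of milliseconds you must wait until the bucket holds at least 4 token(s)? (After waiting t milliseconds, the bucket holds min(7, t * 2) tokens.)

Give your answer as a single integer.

Need t * 2 >= 4, so t >= 4/2.
Smallest integer t = ceil(4/2) = 2.

Answer: 2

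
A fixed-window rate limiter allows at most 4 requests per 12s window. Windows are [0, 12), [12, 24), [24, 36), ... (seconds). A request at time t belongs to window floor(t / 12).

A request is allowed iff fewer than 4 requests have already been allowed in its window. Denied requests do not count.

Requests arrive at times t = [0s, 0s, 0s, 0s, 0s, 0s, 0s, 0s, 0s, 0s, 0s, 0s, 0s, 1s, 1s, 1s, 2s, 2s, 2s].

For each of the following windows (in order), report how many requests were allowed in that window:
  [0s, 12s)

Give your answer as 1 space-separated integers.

Answer: 4

Derivation:
Processing requests:
  req#1 t=0s (window 0): ALLOW
  req#2 t=0s (window 0): ALLOW
  req#3 t=0s (window 0): ALLOW
  req#4 t=0s (window 0): ALLOW
  req#5 t=0s (window 0): DENY
  req#6 t=0s (window 0): DENY
  req#7 t=0s (window 0): DENY
  req#8 t=0s (window 0): DENY
  req#9 t=0s (window 0): DENY
  req#10 t=0s (window 0): DENY
  req#11 t=0s (window 0): DENY
  req#12 t=0s (window 0): DENY
  req#13 t=0s (window 0): DENY
  req#14 t=1s (window 0): DENY
  req#15 t=1s (window 0): DENY
  req#16 t=1s (window 0): DENY
  req#17 t=2s (window 0): DENY
  req#18 t=2s (window 0): DENY
  req#19 t=2s (window 0): DENY

Allowed counts by window: 4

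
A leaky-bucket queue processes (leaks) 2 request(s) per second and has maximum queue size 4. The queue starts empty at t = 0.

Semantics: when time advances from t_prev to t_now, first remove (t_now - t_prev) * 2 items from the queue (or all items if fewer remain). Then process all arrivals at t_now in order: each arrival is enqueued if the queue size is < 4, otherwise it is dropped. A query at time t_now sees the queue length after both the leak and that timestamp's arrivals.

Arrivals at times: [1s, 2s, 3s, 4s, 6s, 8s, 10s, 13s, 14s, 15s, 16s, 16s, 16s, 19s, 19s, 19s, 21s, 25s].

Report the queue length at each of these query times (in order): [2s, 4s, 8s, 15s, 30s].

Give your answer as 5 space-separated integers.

Answer: 1 1 1 1 0

Derivation:
Queue lengths at query times:
  query t=2s: backlog = 1
  query t=4s: backlog = 1
  query t=8s: backlog = 1
  query t=15s: backlog = 1
  query t=30s: backlog = 0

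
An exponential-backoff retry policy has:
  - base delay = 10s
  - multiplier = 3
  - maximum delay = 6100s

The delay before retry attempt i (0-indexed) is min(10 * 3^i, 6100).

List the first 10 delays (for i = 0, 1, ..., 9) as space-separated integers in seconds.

Computing each delay:
  i=0: min(10*3^0, 6100) = 10
  i=1: min(10*3^1, 6100) = 30
  i=2: min(10*3^2, 6100) = 90
  i=3: min(10*3^3, 6100) = 270
  i=4: min(10*3^4, 6100) = 810
  i=5: min(10*3^5, 6100) = 2430
  i=6: min(10*3^6, 6100) = 6100
  i=7: min(10*3^7, 6100) = 6100
  i=8: min(10*3^8, 6100) = 6100
  i=9: min(10*3^9, 6100) = 6100

Answer: 10 30 90 270 810 2430 6100 6100 6100 6100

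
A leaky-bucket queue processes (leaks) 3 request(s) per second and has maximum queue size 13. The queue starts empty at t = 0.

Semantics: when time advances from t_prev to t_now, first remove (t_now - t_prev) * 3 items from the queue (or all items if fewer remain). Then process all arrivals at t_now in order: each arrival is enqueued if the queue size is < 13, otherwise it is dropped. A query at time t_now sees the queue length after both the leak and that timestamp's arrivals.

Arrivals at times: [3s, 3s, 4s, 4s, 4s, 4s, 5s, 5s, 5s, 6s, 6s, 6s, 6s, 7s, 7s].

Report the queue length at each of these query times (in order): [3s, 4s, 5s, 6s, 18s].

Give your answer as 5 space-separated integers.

Queue lengths at query times:
  query t=3s: backlog = 2
  query t=4s: backlog = 4
  query t=5s: backlog = 4
  query t=6s: backlog = 5
  query t=18s: backlog = 0

Answer: 2 4 4 5 0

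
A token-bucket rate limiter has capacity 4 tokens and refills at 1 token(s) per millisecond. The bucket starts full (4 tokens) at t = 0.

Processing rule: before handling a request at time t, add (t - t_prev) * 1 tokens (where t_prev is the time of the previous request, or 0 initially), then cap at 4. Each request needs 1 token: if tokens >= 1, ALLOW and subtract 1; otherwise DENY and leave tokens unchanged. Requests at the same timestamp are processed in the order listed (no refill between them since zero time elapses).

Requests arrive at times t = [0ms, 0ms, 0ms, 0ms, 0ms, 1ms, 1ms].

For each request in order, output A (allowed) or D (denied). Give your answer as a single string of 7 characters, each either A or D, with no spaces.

Answer: AAAADAD

Derivation:
Simulating step by step:
  req#1 t=0ms: ALLOW
  req#2 t=0ms: ALLOW
  req#3 t=0ms: ALLOW
  req#4 t=0ms: ALLOW
  req#5 t=0ms: DENY
  req#6 t=1ms: ALLOW
  req#7 t=1ms: DENY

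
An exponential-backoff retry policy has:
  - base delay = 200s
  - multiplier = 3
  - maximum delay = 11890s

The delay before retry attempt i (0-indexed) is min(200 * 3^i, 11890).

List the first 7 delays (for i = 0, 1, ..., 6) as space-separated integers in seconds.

Computing each delay:
  i=0: min(200*3^0, 11890) = 200
  i=1: min(200*3^1, 11890) = 600
  i=2: min(200*3^2, 11890) = 1800
  i=3: min(200*3^3, 11890) = 5400
  i=4: min(200*3^4, 11890) = 11890
  i=5: min(200*3^5, 11890) = 11890
  i=6: min(200*3^6, 11890) = 11890

Answer: 200 600 1800 5400 11890 11890 11890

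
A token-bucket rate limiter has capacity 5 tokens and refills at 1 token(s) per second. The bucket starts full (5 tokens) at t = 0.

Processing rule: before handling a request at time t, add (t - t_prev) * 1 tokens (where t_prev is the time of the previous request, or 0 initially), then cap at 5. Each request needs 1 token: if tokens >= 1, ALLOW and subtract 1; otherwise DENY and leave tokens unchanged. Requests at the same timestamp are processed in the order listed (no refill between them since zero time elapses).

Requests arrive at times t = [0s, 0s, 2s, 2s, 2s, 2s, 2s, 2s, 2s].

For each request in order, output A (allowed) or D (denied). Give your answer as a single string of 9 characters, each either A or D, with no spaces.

Answer: AAAAAAADD

Derivation:
Simulating step by step:
  req#1 t=0s: ALLOW
  req#2 t=0s: ALLOW
  req#3 t=2s: ALLOW
  req#4 t=2s: ALLOW
  req#5 t=2s: ALLOW
  req#6 t=2s: ALLOW
  req#7 t=2s: ALLOW
  req#8 t=2s: DENY
  req#9 t=2s: DENY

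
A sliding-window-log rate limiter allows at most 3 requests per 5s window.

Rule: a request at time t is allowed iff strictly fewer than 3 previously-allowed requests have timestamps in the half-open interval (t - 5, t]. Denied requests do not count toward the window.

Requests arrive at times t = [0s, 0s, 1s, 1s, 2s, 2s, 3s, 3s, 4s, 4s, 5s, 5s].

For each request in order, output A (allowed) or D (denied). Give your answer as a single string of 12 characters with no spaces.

Tracking allowed requests in the window:
  req#1 t=0s: ALLOW
  req#2 t=0s: ALLOW
  req#3 t=1s: ALLOW
  req#4 t=1s: DENY
  req#5 t=2s: DENY
  req#6 t=2s: DENY
  req#7 t=3s: DENY
  req#8 t=3s: DENY
  req#9 t=4s: DENY
  req#10 t=4s: DENY
  req#11 t=5s: ALLOW
  req#12 t=5s: ALLOW

Answer: AAADDDDDDDAA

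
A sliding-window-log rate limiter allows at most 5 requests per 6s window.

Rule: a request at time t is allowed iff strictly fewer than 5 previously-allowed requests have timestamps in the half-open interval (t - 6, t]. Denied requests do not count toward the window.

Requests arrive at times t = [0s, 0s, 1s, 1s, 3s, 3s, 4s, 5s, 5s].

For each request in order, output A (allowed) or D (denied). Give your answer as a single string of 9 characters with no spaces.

Tracking allowed requests in the window:
  req#1 t=0s: ALLOW
  req#2 t=0s: ALLOW
  req#3 t=1s: ALLOW
  req#4 t=1s: ALLOW
  req#5 t=3s: ALLOW
  req#6 t=3s: DENY
  req#7 t=4s: DENY
  req#8 t=5s: DENY
  req#9 t=5s: DENY

Answer: AAAAADDDD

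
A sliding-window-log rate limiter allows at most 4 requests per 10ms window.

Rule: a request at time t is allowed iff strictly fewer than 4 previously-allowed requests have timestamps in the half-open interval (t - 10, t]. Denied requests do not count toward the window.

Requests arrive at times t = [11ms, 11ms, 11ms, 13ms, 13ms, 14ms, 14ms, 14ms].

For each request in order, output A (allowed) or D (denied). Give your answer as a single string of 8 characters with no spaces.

Answer: AAAADDDD

Derivation:
Tracking allowed requests in the window:
  req#1 t=11ms: ALLOW
  req#2 t=11ms: ALLOW
  req#3 t=11ms: ALLOW
  req#4 t=13ms: ALLOW
  req#5 t=13ms: DENY
  req#6 t=14ms: DENY
  req#7 t=14ms: DENY
  req#8 t=14ms: DENY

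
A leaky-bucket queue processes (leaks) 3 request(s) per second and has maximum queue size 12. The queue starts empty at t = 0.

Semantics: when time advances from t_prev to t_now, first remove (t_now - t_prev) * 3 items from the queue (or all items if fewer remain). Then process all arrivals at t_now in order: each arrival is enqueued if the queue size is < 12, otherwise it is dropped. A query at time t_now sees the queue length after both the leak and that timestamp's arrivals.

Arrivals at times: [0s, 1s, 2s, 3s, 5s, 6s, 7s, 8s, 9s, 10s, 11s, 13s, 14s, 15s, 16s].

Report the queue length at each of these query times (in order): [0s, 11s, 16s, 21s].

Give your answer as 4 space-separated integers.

Queue lengths at query times:
  query t=0s: backlog = 1
  query t=11s: backlog = 1
  query t=16s: backlog = 1
  query t=21s: backlog = 0

Answer: 1 1 1 0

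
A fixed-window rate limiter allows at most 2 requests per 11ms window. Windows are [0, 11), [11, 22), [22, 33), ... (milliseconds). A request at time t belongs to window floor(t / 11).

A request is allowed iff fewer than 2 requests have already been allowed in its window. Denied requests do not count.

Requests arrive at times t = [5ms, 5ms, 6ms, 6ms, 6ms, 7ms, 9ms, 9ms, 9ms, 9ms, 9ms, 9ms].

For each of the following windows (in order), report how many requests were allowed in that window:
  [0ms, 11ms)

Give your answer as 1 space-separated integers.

Processing requests:
  req#1 t=5ms (window 0): ALLOW
  req#2 t=5ms (window 0): ALLOW
  req#3 t=6ms (window 0): DENY
  req#4 t=6ms (window 0): DENY
  req#5 t=6ms (window 0): DENY
  req#6 t=7ms (window 0): DENY
  req#7 t=9ms (window 0): DENY
  req#8 t=9ms (window 0): DENY
  req#9 t=9ms (window 0): DENY
  req#10 t=9ms (window 0): DENY
  req#11 t=9ms (window 0): DENY
  req#12 t=9ms (window 0): DENY

Allowed counts by window: 2

Answer: 2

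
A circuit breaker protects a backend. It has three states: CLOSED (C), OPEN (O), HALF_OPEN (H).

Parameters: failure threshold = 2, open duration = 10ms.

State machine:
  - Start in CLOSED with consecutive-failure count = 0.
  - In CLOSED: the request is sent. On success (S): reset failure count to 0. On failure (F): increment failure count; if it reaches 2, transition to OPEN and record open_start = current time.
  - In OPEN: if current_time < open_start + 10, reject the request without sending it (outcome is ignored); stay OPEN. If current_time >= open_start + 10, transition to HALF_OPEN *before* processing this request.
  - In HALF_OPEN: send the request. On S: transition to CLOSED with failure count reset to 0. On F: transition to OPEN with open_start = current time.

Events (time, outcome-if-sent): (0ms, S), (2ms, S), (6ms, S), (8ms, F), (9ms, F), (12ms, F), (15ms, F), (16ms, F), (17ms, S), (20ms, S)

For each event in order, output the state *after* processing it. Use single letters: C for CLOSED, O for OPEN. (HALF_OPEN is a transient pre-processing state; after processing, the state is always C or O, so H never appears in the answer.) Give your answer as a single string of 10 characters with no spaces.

Answer: CCCCOOOOOC

Derivation:
State after each event:
  event#1 t=0ms outcome=S: state=CLOSED
  event#2 t=2ms outcome=S: state=CLOSED
  event#3 t=6ms outcome=S: state=CLOSED
  event#4 t=8ms outcome=F: state=CLOSED
  event#5 t=9ms outcome=F: state=OPEN
  event#6 t=12ms outcome=F: state=OPEN
  event#7 t=15ms outcome=F: state=OPEN
  event#8 t=16ms outcome=F: state=OPEN
  event#9 t=17ms outcome=S: state=OPEN
  event#10 t=20ms outcome=S: state=CLOSED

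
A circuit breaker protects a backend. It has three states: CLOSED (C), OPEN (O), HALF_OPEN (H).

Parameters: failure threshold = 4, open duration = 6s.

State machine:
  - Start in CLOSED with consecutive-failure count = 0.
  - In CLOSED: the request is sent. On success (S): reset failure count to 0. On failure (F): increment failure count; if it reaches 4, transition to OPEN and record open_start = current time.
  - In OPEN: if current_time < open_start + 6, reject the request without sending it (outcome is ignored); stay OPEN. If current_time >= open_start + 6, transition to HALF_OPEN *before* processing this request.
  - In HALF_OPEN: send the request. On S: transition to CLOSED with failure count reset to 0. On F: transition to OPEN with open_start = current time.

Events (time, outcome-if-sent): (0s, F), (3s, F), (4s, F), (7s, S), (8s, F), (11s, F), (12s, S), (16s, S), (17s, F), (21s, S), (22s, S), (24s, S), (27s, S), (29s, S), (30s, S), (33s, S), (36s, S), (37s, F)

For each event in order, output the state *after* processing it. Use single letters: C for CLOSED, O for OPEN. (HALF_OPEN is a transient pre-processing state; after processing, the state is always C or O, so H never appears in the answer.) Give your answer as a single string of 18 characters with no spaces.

State after each event:
  event#1 t=0s outcome=F: state=CLOSED
  event#2 t=3s outcome=F: state=CLOSED
  event#3 t=4s outcome=F: state=CLOSED
  event#4 t=7s outcome=S: state=CLOSED
  event#5 t=8s outcome=F: state=CLOSED
  event#6 t=11s outcome=F: state=CLOSED
  event#7 t=12s outcome=S: state=CLOSED
  event#8 t=16s outcome=S: state=CLOSED
  event#9 t=17s outcome=F: state=CLOSED
  event#10 t=21s outcome=S: state=CLOSED
  event#11 t=22s outcome=S: state=CLOSED
  event#12 t=24s outcome=S: state=CLOSED
  event#13 t=27s outcome=S: state=CLOSED
  event#14 t=29s outcome=S: state=CLOSED
  event#15 t=30s outcome=S: state=CLOSED
  event#16 t=33s outcome=S: state=CLOSED
  event#17 t=36s outcome=S: state=CLOSED
  event#18 t=37s outcome=F: state=CLOSED

Answer: CCCCCCCCCCCCCCCCCC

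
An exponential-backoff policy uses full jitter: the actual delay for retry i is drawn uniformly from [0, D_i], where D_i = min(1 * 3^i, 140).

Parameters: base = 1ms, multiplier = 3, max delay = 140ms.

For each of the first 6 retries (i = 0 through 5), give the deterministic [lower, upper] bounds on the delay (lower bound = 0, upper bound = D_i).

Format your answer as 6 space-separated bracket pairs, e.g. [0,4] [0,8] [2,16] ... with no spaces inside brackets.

Computing bounds per retry:
  i=0: D_i=min(1*3^0,140)=1, bounds=[0,1]
  i=1: D_i=min(1*3^1,140)=3, bounds=[0,3]
  i=2: D_i=min(1*3^2,140)=9, bounds=[0,9]
  i=3: D_i=min(1*3^3,140)=27, bounds=[0,27]
  i=4: D_i=min(1*3^4,140)=81, bounds=[0,81]
  i=5: D_i=min(1*3^5,140)=140, bounds=[0,140]

Answer: [0,1] [0,3] [0,9] [0,27] [0,81] [0,140]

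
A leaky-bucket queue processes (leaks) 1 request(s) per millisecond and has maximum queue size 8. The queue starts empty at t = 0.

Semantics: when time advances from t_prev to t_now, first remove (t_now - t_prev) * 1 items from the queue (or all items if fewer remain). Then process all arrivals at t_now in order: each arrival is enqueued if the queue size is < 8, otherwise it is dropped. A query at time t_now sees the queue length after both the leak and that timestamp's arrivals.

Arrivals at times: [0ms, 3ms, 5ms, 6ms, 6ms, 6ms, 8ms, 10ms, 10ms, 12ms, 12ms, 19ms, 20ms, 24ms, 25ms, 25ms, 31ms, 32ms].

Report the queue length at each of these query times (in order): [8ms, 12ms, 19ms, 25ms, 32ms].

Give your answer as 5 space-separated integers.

Queue lengths at query times:
  query t=8ms: backlog = 2
  query t=12ms: backlog = 2
  query t=19ms: backlog = 1
  query t=25ms: backlog = 2
  query t=32ms: backlog = 1

Answer: 2 2 1 2 1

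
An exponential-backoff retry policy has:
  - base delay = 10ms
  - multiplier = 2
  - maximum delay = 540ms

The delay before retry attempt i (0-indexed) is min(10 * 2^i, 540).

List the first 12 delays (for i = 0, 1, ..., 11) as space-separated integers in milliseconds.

Computing each delay:
  i=0: min(10*2^0, 540) = 10
  i=1: min(10*2^1, 540) = 20
  i=2: min(10*2^2, 540) = 40
  i=3: min(10*2^3, 540) = 80
  i=4: min(10*2^4, 540) = 160
  i=5: min(10*2^5, 540) = 320
  i=6: min(10*2^6, 540) = 540
  i=7: min(10*2^7, 540) = 540
  i=8: min(10*2^8, 540) = 540
  i=9: min(10*2^9, 540) = 540
  i=10: min(10*2^10, 540) = 540
  i=11: min(10*2^11, 540) = 540

Answer: 10 20 40 80 160 320 540 540 540 540 540 540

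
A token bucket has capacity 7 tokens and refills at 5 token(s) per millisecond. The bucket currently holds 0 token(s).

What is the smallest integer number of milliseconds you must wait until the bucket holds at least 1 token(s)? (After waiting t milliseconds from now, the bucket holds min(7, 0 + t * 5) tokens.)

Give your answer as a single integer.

Answer: 1

Derivation:
Need 0 + t * 5 >= 1, so t >= 1/5.
Smallest integer t = ceil(1/5) = 1.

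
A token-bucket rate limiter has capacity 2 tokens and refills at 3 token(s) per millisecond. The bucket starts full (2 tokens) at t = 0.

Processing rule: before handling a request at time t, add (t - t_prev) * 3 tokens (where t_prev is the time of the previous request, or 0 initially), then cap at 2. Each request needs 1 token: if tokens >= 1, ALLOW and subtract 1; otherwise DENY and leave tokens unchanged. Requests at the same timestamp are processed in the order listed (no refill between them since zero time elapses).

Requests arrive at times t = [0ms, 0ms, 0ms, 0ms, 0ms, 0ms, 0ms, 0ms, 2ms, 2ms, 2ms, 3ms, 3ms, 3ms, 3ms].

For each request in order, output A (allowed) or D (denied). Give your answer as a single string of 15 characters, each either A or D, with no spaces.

Simulating step by step:
  req#1 t=0ms: ALLOW
  req#2 t=0ms: ALLOW
  req#3 t=0ms: DENY
  req#4 t=0ms: DENY
  req#5 t=0ms: DENY
  req#6 t=0ms: DENY
  req#7 t=0ms: DENY
  req#8 t=0ms: DENY
  req#9 t=2ms: ALLOW
  req#10 t=2ms: ALLOW
  req#11 t=2ms: DENY
  req#12 t=3ms: ALLOW
  req#13 t=3ms: ALLOW
  req#14 t=3ms: DENY
  req#15 t=3ms: DENY

Answer: AADDDDDDAADAADD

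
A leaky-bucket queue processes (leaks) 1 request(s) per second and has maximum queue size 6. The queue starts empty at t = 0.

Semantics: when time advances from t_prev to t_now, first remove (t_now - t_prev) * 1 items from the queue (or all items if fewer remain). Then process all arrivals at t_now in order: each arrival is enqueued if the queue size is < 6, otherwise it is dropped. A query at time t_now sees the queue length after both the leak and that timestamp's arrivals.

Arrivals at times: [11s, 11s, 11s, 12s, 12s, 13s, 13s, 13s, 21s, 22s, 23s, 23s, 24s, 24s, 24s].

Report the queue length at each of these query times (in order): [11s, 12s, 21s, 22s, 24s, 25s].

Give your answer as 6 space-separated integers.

Answer: 3 4 1 1 4 3

Derivation:
Queue lengths at query times:
  query t=11s: backlog = 3
  query t=12s: backlog = 4
  query t=21s: backlog = 1
  query t=22s: backlog = 1
  query t=24s: backlog = 4
  query t=25s: backlog = 3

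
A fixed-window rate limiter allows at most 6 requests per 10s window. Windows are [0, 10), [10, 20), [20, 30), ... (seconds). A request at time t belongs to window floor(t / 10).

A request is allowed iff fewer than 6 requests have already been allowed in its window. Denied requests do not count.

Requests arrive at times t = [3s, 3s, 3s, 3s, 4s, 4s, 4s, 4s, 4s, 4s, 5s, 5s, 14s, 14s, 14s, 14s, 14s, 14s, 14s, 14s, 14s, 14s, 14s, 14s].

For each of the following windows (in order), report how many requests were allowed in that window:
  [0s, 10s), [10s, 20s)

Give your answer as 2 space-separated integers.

Processing requests:
  req#1 t=3s (window 0): ALLOW
  req#2 t=3s (window 0): ALLOW
  req#3 t=3s (window 0): ALLOW
  req#4 t=3s (window 0): ALLOW
  req#5 t=4s (window 0): ALLOW
  req#6 t=4s (window 0): ALLOW
  req#7 t=4s (window 0): DENY
  req#8 t=4s (window 0): DENY
  req#9 t=4s (window 0): DENY
  req#10 t=4s (window 0): DENY
  req#11 t=5s (window 0): DENY
  req#12 t=5s (window 0): DENY
  req#13 t=14s (window 1): ALLOW
  req#14 t=14s (window 1): ALLOW
  req#15 t=14s (window 1): ALLOW
  req#16 t=14s (window 1): ALLOW
  req#17 t=14s (window 1): ALLOW
  req#18 t=14s (window 1): ALLOW
  req#19 t=14s (window 1): DENY
  req#20 t=14s (window 1): DENY
  req#21 t=14s (window 1): DENY
  req#22 t=14s (window 1): DENY
  req#23 t=14s (window 1): DENY
  req#24 t=14s (window 1): DENY

Allowed counts by window: 6 6

Answer: 6 6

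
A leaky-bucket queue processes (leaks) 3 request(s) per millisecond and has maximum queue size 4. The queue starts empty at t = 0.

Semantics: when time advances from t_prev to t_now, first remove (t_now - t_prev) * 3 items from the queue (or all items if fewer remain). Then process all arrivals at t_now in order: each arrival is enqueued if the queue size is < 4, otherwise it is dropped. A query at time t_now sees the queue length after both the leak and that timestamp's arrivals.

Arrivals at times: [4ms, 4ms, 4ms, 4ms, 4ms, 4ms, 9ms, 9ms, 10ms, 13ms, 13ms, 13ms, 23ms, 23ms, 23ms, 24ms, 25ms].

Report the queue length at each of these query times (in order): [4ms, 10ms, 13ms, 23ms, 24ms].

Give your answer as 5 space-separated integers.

Answer: 4 1 3 3 1

Derivation:
Queue lengths at query times:
  query t=4ms: backlog = 4
  query t=10ms: backlog = 1
  query t=13ms: backlog = 3
  query t=23ms: backlog = 3
  query t=24ms: backlog = 1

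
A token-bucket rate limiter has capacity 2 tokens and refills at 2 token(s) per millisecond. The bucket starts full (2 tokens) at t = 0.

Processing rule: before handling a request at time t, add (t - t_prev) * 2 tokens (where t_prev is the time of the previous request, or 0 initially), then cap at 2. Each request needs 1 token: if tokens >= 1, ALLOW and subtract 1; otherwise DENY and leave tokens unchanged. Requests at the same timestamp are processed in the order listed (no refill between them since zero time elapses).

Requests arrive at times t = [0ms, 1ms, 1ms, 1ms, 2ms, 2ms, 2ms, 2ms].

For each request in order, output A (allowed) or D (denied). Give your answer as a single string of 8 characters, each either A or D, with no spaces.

Simulating step by step:
  req#1 t=0ms: ALLOW
  req#2 t=1ms: ALLOW
  req#3 t=1ms: ALLOW
  req#4 t=1ms: DENY
  req#5 t=2ms: ALLOW
  req#6 t=2ms: ALLOW
  req#7 t=2ms: DENY
  req#8 t=2ms: DENY

Answer: AAADAADD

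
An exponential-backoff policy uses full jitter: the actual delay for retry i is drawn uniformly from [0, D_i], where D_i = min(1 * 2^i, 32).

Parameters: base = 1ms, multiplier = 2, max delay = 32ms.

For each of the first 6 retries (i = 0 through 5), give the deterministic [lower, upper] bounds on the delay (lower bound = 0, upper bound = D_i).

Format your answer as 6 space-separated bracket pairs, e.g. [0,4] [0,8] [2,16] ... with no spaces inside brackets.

Computing bounds per retry:
  i=0: D_i=min(1*2^0,32)=1, bounds=[0,1]
  i=1: D_i=min(1*2^1,32)=2, bounds=[0,2]
  i=2: D_i=min(1*2^2,32)=4, bounds=[0,4]
  i=3: D_i=min(1*2^3,32)=8, bounds=[0,8]
  i=4: D_i=min(1*2^4,32)=16, bounds=[0,16]
  i=5: D_i=min(1*2^5,32)=32, bounds=[0,32]

Answer: [0,1] [0,2] [0,4] [0,8] [0,16] [0,32]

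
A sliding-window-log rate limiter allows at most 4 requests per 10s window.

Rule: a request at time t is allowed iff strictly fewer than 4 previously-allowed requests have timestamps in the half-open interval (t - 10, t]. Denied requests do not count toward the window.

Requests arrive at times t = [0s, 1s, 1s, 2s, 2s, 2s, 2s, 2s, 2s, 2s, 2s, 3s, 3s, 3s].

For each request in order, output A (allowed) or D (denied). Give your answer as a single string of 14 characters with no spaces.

Tracking allowed requests in the window:
  req#1 t=0s: ALLOW
  req#2 t=1s: ALLOW
  req#3 t=1s: ALLOW
  req#4 t=2s: ALLOW
  req#5 t=2s: DENY
  req#6 t=2s: DENY
  req#7 t=2s: DENY
  req#8 t=2s: DENY
  req#9 t=2s: DENY
  req#10 t=2s: DENY
  req#11 t=2s: DENY
  req#12 t=3s: DENY
  req#13 t=3s: DENY
  req#14 t=3s: DENY

Answer: AAAADDDDDDDDDD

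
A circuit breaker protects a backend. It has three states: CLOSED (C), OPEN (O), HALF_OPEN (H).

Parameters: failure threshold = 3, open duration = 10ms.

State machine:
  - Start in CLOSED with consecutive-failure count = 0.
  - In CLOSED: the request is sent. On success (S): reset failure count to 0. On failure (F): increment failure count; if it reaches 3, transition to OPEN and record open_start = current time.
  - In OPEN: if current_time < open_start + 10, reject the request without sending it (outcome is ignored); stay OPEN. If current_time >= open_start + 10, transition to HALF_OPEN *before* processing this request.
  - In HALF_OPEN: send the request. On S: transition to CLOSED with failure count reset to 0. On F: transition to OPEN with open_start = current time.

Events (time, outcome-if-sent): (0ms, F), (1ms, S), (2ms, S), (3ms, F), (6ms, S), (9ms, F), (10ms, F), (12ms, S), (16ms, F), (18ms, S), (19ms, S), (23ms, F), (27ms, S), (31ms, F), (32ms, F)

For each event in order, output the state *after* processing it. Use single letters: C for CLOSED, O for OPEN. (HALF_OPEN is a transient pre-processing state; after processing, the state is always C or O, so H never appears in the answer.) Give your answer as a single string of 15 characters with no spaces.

Answer: CCCCCCCCCCCCCCC

Derivation:
State after each event:
  event#1 t=0ms outcome=F: state=CLOSED
  event#2 t=1ms outcome=S: state=CLOSED
  event#3 t=2ms outcome=S: state=CLOSED
  event#4 t=3ms outcome=F: state=CLOSED
  event#5 t=6ms outcome=S: state=CLOSED
  event#6 t=9ms outcome=F: state=CLOSED
  event#7 t=10ms outcome=F: state=CLOSED
  event#8 t=12ms outcome=S: state=CLOSED
  event#9 t=16ms outcome=F: state=CLOSED
  event#10 t=18ms outcome=S: state=CLOSED
  event#11 t=19ms outcome=S: state=CLOSED
  event#12 t=23ms outcome=F: state=CLOSED
  event#13 t=27ms outcome=S: state=CLOSED
  event#14 t=31ms outcome=F: state=CLOSED
  event#15 t=32ms outcome=F: state=CLOSED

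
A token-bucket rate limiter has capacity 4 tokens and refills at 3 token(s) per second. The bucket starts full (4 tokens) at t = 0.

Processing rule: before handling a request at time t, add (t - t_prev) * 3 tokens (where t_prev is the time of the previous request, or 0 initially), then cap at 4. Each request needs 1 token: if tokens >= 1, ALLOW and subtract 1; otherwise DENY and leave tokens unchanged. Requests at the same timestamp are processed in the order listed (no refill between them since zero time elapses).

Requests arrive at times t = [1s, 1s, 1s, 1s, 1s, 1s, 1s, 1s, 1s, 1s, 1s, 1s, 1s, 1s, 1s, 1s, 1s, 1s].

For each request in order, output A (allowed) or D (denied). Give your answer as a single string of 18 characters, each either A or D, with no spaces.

Simulating step by step:
  req#1 t=1s: ALLOW
  req#2 t=1s: ALLOW
  req#3 t=1s: ALLOW
  req#4 t=1s: ALLOW
  req#5 t=1s: DENY
  req#6 t=1s: DENY
  req#7 t=1s: DENY
  req#8 t=1s: DENY
  req#9 t=1s: DENY
  req#10 t=1s: DENY
  req#11 t=1s: DENY
  req#12 t=1s: DENY
  req#13 t=1s: DENY
  req#14 t=1s: DENY
  req#15 t=1s: DENY
  req#16 t=1s: DENY
  req#17 t=1s: DENY
  req#18 t=1s: DENY

Answer: AAAADDDDDDDDDDDDDD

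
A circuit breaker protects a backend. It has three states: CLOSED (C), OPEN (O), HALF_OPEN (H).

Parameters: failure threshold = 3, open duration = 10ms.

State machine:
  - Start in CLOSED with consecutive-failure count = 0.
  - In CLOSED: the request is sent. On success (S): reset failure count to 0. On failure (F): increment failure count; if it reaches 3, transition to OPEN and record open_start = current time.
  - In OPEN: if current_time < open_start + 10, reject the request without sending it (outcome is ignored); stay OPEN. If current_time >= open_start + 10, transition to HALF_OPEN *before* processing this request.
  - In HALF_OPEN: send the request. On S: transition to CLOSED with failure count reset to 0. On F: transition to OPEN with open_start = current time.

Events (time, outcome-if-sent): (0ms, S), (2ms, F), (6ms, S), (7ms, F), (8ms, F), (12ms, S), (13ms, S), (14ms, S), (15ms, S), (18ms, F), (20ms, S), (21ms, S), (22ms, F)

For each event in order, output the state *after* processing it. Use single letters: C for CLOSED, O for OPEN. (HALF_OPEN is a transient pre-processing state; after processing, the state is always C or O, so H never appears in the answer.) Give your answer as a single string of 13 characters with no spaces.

Answer: CCCCCCCCCCCCC

Derivation:
State after each event:
  event#1 t=0ms outcome=S: state=CLOSED
  event#2 t=2ms outcome=F: state=CLOSED
  event#3 t=6ms outcome=S: state=CLOSED
  event#4 t=7ms outcome=F: state=CLOSED
  event#5 t=8ms outcome=F: state=CLOSED
  event#6 t=12ms outcome=S: state=CLOSED
  event#7 t=13ms outcome=S: state=CLOSED
  event#8 t=14ms outcome=S: state=CLOSED
  event#9 t=15ms outcome=S: state=CLOSED
  event#10 t=18ms outcome=F: state=CLOSED
  event#11 t=20ms outcome=S: state=CLOSED
  event#12 t=21ms outcome=S: state=CLOSED
  event#13 t=22ms outcome=F: state=CLOSED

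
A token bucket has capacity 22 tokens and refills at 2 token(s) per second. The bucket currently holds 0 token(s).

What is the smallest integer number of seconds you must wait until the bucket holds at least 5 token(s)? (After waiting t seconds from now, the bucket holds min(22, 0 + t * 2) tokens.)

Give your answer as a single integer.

Answer: 3

Derivation:
Need 0 + t * 2 >= 5, so t >= 5/2.
Smallest integer t = ceil(5/2) = 3.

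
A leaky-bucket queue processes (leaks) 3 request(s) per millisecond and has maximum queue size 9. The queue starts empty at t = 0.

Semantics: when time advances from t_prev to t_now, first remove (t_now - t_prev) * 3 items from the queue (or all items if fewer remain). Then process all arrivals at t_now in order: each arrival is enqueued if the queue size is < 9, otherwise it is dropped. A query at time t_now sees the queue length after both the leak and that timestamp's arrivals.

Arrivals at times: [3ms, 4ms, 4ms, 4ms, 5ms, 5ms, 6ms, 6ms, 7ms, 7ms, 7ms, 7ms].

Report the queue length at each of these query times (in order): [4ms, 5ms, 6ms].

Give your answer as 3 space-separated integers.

Queue lengths at query times:
  query t=4ms: backlog = 3
  query t=5ms: backlog = 2
  query t=6ms: backlog = 2

Answer: 3 2 2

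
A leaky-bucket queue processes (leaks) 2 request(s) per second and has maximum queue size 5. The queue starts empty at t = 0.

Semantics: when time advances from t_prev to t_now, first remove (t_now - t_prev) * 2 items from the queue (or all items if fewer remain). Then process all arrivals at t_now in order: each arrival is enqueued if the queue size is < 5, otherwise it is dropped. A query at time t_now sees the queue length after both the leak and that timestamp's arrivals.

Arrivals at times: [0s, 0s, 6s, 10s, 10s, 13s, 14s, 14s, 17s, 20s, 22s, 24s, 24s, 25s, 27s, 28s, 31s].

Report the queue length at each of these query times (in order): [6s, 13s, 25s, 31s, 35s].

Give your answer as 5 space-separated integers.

Answer: 1 1 1 1 0

Derivation:
Queue lengths at query times:
  query t=6s: backlog = 1
  query t=13s: backlog = 1
  query t=25s: backlog = 1
  query t=31s: backlog = 1
  query t=35s: backlog = 0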